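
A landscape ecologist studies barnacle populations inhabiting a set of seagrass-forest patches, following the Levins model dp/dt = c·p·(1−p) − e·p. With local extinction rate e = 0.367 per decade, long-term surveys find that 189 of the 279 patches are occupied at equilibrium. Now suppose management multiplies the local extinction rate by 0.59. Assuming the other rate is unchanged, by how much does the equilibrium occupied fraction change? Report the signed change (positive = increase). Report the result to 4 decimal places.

0.1323

Observed p* = 189/279 = 0.67742.
Balance c(1−p*) = e gives c = e/(1 − 0.67742) = 0.367/0.32258 = 1.13770.
New p* = 1 − e/c = 1 − 0.21653/1.13770 = 0.80968.
Δp* = 0.80968 − 0.67742 = +0.13226.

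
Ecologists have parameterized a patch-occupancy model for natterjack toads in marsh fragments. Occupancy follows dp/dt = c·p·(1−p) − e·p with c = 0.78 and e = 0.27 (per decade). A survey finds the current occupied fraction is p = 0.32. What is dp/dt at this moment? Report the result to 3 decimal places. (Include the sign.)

0.083

Colonization term: c·p·(1−p) = 0.78×0.32×0.6800 = 0.16973.
Extinction term: e·p = 0.08640.
dp/dt = 0.16973 − 0.08640 = 0.08333.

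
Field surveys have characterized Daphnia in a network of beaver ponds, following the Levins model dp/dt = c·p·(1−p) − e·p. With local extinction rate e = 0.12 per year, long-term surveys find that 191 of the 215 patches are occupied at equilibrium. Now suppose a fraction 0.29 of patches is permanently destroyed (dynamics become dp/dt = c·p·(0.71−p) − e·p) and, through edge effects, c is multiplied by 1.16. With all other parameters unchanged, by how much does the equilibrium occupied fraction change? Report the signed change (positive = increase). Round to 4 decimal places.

-0.2746

Observed p* = 191/215 = 0.88837.
Balance c(1−p*) = e gives c = e/(1 − 0.88837) = 0.12/0.11163 = 1.07498.
New p* = 0.71 − e/c = 0.71 − 0.12000/1.24698 = 0.61377.
Δp* = 0.61377 − 0.88837 = -0.27460.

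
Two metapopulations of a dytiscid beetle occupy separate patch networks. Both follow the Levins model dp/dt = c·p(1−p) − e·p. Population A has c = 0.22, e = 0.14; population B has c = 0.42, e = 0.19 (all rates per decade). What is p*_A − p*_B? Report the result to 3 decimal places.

A: p*_A = 1 − 0.14/0.22 = 0.3636.
B: p*_B = 1 − 0.19/0.42 = 0.5476.
p*_A − p*_B = 0.3636 − 0.5476 = -0.1840.

-0.184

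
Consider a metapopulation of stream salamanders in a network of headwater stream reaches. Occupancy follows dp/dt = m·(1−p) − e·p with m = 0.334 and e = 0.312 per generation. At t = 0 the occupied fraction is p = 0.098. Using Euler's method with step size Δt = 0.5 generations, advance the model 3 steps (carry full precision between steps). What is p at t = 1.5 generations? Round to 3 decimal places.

0.387

Update rule: p ← p + [m·(1−p) − e·p]·Δt with Δt = 0.5.
p: 0.09800 → 0.23335  (Δp = +0.13535)
p: 0.23335 → 0.32498  (Δp = +0.09163)
p: 0.32498 → 0.38701  (Δp = +0.06203)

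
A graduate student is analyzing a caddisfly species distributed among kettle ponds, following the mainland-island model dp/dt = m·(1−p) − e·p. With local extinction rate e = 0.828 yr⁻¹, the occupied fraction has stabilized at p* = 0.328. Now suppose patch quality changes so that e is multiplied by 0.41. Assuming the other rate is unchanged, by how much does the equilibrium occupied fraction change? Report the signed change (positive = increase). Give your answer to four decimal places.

Balance m(1−p*) = e·p* gives m = e·p*/(1−p*) = 0.828×0.32800/0.67200 = 0.40414.
New p* = m/(m+e) = 0.40414/(0.40414+0.33948) = 0.54348.
Δp* = 0.54348 − 0.32800 = +0.21548.

0.2155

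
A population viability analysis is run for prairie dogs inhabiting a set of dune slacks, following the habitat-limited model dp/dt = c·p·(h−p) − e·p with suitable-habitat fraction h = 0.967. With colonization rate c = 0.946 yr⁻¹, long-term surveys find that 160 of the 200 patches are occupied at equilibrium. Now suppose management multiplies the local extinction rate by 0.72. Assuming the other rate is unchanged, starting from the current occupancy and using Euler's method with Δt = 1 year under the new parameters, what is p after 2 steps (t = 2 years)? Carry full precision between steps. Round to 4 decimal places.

0.8444

Observed p* = 160/200 = 0.80000.
Balance c(h−p*) = e gives e = 0.946×(0.967 − 0.80000) = 0.15798.
Starting from p₀ = 0.80000; update p ← p + (dp/dt)·Δt with the new parameters.
  1  |  dp/dt·Δt = +0.035388  |  p_1 = 0.835388
  2  |  dp/dt·Δt = +0.008987  |  p_2 = 0.844375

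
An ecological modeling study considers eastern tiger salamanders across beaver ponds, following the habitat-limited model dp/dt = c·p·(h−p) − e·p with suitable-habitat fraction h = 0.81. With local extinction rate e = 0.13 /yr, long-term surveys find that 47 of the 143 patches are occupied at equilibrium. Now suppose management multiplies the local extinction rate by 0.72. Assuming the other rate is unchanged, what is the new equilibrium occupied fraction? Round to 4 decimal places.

0.4634

Observed p* = 47/143 = 0.32867.
Balance c(h−p*) = e gives c = e/(0.81 − 0.32867) = 0.13/0.48133 = 0.27008.
New p* = 0.81 − e/c = 0.81 − 0.09360/0.27008 = 0.46344.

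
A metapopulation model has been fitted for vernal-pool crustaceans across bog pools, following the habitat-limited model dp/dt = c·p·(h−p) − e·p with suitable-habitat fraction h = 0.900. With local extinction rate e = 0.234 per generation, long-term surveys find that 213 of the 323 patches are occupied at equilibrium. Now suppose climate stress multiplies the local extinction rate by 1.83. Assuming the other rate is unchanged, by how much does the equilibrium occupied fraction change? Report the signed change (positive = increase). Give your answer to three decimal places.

Observed p* = 213/323 = 0.65944.
Balance c(h−p*) = e gives c = e/(0.9 − 0.65944) = 0.234/0.24056 = 0.97273.
New p* = 0.9 − e/c = 0.9 − 0.42822/0.97273 = 0.45978.
Δp* = 0.45978 − 0.65944 = -0.19966.

-0.200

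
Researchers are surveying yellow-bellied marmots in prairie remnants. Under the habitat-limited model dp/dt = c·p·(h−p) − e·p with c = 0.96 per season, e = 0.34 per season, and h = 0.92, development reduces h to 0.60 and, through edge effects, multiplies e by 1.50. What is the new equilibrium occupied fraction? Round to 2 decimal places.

Before: p* = h − e/c = 0.92 − 0.34/0.96 = 0.92 − 0.3542 = 0.5658.
After: c = 0.96, e = 0.51, h = 0.60; p* = 0.60 − 0.51/0.96 = 0.0687.

0.07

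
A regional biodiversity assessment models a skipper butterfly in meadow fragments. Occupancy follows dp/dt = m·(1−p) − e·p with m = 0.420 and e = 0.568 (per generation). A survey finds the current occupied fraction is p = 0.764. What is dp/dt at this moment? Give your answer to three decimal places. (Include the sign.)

Colonization term: m·(1−p) = 0.420×0.2360 = 0.09912.
Extinction term: e·p = 0.43395.
dp/dt = 0.09912 − 0.43395 = -0.33483.

-0.335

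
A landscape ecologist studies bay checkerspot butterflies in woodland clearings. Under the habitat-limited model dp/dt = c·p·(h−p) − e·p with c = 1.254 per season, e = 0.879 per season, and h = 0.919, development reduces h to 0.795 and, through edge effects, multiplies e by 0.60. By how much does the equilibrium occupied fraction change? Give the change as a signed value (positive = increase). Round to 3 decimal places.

0.156

Before: p* = h − e/c = 0.919 − 0.879/1.254 = 0.919 − 0.7010 = 0.2180.
After: c = 1.254, e = 0.5274, h = 0.795; p* = 0.795 − 0.5274/1.254 = 0.3744.
Δp* = 0.3744 − 0.2180 = +0.1564.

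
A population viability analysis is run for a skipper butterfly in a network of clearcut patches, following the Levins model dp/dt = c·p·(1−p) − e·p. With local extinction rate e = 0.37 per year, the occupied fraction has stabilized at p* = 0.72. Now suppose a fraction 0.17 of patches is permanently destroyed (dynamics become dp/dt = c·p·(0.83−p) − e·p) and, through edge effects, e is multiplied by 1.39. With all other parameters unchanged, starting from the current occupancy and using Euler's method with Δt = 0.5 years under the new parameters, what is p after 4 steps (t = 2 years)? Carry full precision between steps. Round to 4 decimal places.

0.4798

Balance c(1−p*) = e gives c = e/(1 − 0.72000) = 0.37/0.28000 = 1.32143.
Starting from p₀ = 0.72000; update p ← p + (dp/dt)·Δt with the new parameters.
t = 0.5: p = 0.72000 + (-0.13282) = 0.58718
t = 1: p = 0.58718 + (-0.05679) = 0.53039
t = 1.5: p = 0.53039 + (-0.03140) = 0.49899
t = 2: p = 0.49899 + (-0.01919) = 0.47981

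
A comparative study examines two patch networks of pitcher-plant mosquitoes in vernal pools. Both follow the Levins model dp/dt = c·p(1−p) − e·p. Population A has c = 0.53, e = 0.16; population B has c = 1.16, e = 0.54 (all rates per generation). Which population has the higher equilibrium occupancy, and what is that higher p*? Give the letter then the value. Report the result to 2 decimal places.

A, 0.70

A: p*_A = 1 − 0.16/0.53 = 0.6981.
B: p*_B = 1 − 0.54/1.16 = 0.5345.
A is higher at 0.6981.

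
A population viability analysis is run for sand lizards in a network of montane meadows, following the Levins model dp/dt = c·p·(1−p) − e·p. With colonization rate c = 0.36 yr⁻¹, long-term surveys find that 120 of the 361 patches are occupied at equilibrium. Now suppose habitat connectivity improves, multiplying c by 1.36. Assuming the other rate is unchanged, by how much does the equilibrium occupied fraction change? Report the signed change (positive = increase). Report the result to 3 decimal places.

Observed p* = 120/361 = 0.33241.
Balance c(1−p*) = e gives e = 0.36×(1 − 0.33241) = 0.24033.
New p* = 1 − e/c = 1 − 0.24033/0.48960 = 0.50913.
Δp* = 0.50913 − 0.33241 = +0.17672.

0.177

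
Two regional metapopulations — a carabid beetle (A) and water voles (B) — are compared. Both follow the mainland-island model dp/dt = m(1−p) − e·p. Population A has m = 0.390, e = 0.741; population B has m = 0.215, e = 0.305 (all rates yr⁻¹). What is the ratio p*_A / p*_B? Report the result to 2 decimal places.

A: p*_A = m/(m+e) = 0.390/1.1310 = 0.3448.
B: p*_B = 0.215/0.5200 = 0.4135.
p*_A / p*_B = 0.3448/0.4135 = 0.8340.

0.83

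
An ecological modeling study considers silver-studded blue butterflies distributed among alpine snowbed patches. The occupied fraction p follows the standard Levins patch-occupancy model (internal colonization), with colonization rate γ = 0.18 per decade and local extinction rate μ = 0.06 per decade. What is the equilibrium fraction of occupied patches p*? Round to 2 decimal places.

0.67

Setting dp/dt = 0 and dividing through by p* gives γ·(1−p*) = μ.
So p* = 1 − μ/γ = 1 − 0.06/0.18 = 1 − 0.3333 = 0.6667.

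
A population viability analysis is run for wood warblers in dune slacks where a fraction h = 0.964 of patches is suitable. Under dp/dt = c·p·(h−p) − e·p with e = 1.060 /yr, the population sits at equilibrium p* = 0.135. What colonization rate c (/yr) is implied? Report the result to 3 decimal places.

At equilibrium c(h−p*) = e, so c = e/(h−p*).
c = 1.060/(0.964 − 0.135) = 1.060/0.8290 = 1.2786.

1.279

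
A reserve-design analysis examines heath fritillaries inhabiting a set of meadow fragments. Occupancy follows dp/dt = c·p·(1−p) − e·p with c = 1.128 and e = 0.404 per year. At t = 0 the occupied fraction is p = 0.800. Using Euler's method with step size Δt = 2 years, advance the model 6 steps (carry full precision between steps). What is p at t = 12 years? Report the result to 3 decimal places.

Update rule: p ← p + [c·p·(1−p) − e·p]·Δt with Δt = 2.
t = 2: p = 0.80000 + (-0.28544) = 0.51456
t = 4: p = 0.51456 + (+0.14776) = 0.66232
t = 6: p = 0.66232 + (-0.03059) = 0.63173
t = 8: p = 0.63173 + (+0.01442) = 0.64615
t = 10: p = 0.64615 + (-0.00627) = 0.63988
t = 12: p = 0.63988 + (+0.00284) = 0.64272

0.643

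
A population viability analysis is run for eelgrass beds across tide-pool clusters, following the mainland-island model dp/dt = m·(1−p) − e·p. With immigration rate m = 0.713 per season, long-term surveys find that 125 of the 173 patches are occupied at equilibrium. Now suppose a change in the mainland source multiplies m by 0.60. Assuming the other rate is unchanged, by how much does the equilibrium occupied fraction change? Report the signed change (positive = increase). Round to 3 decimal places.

-0.113

Observed p* = 125/173 = 0.72254.
Balance m(1−p*) = e·p* gives e = m(1−p*)/p* = 0.713×0.27746/0.72254 = 0.27380.
New p* = m/(m+e) = 0.42780/(0.42780+0.27380) = 0.60975.
Δp* = 0.60975 − 0.72254 = -0.11279.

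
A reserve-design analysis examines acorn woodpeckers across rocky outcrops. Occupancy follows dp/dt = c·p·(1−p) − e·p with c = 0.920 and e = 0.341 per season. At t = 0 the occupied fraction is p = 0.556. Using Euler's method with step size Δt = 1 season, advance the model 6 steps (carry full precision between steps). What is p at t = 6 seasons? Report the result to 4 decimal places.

Update rule: p ← p + [c·p·(1−p) − e·p]·Δt with Δt = 1.
  1  |  dp/dt·Δt = +0.037519  |  p_1 = 0.593519
  2  |  dp/dt·Δt = +0.019564  |  p_2 = 0.613083
  3  |  dp/dt·Δt = +0.009174  |  p_3 = 0.622257
  4  |  dp/dt·Δt = +0.004059  |  p_4 = 0.626316
  5  |  dp/dt·Δt = +0.001747  |  p_5 = 0.628063
  6  |  dp/dt·Δt = +0.000742  |  p_6 = 0.628805

0.6288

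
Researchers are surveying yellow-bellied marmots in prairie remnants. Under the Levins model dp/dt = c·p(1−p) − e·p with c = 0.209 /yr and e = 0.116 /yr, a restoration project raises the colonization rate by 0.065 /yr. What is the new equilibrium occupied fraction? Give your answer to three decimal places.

Before: p* = 1 − 0.116/0.209 = 0.4450.
After the change, c = 0.274, e = 0.116, so p* = 1 − 0.116/0.274 = 0.5766.

0.577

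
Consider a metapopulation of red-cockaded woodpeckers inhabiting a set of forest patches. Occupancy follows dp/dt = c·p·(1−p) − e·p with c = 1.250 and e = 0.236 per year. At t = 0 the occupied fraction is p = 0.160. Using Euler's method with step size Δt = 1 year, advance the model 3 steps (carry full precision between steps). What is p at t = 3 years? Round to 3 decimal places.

0.678

Update rule: p ← p + [c·p·(1−p) − e·p]·Δt with Δt = 1.
t = 1: p = 0.16000 + (+0.13024) = 0.29024
t = 2: p = 0.29024 + (+0.18900) = 0.47924
t = 3: p = 0.47924 + (+0.19886) = 0.67810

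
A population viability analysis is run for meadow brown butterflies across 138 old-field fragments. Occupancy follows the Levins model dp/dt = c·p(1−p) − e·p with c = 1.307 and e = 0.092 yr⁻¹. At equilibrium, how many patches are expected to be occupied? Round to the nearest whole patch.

128

p* = 1 − e/c = 1 − 0.092/1.307 = 0.9296.
Expected occupied patches = N × p* = 138 × 0.9296 = 128.29 ≈ 128.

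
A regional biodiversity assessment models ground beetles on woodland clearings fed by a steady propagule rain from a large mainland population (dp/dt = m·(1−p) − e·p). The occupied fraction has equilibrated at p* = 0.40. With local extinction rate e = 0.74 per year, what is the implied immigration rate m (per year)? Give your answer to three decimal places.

At equilibrium m(1−p*) = e·p*, so m = e·p*/(1−p*).
m = 0.74 × 0.40 / 0.6000 = 0.2960/0.6000 = 0.4933.

0.493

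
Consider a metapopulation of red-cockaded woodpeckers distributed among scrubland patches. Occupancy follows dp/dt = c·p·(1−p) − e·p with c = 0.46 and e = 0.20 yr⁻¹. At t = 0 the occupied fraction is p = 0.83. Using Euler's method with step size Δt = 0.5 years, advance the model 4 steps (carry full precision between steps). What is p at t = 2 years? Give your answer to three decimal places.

Update rule: p ← p + [c·p·(1−p) − e·p]·Δt with Δt = 0.5.
step 1: Δp = -0.05055, p = 0.77945
step 2: Δp = -0.03841, p = 0.74105
step 3: Δp = -0.02997, p = 0.71108
step 4: Δp = -0.02386, p = 0.68722

0.687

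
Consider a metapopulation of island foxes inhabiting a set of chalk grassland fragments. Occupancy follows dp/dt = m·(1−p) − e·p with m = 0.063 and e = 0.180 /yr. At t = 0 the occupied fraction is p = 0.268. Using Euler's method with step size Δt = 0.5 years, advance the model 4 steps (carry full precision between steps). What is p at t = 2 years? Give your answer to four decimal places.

0.2645

Update rule: p ← p + [m·(1−p) − e·p]·Δt with Δt = 0.5.
p: 0.26800 → 0.26694  (Δp = -0.00106)
p: 0.26694 → 0.26601  (Δp = -0.00093)
p: 0.26601 → 0.26519  (Δp = -0.00082)
p: 0.26519 → 0.26447  (Δp = -0.00072)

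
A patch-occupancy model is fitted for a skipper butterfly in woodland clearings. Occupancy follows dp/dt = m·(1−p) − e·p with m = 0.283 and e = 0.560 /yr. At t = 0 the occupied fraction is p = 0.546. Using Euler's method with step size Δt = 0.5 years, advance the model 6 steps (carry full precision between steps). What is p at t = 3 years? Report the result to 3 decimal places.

Update rule: p ← p + [m·(1−p) − e·p]·Δt with Δt = 0.5.
  1  |  dp/dt·Δt = -0.088639  |  p_1 = 0.457361
  2  |  dp/dt·Δt = -0.051278  |  p_2 = 0.406083
  3  |  dp/dt·Δt = -0.029664  |  p_3 = 0.376419
  4  |  dp/dt·Δt = -0.017161  |  p_4 = 0.359259
  5  |  dp/dt·Δt = -0.009927  |  p_5 = 0.349331
  6  |  dp/dt·Δt = -0.005743  |  p_6 = 0.343588

0.344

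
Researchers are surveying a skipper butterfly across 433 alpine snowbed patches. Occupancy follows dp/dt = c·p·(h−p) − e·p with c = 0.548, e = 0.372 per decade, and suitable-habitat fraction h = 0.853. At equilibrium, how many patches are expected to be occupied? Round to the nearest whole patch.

p* = h − e/c = 0.853 − 0.6788 = 0.1742.
Expected occupied patches = N × p* = 433 × 0.1742 = 75.41 ≈ 75.

75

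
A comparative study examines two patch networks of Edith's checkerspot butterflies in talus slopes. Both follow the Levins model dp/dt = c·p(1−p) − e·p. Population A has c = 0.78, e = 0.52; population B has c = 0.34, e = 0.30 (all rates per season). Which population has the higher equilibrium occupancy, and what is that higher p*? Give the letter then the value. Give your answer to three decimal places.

A: p*_A = 1 − 0.52/0.78 = 0.3333.
B: p*_B = 1 − 0.30/0.34 = 0.1176.
A is higher at 0.3333.

A, 0.333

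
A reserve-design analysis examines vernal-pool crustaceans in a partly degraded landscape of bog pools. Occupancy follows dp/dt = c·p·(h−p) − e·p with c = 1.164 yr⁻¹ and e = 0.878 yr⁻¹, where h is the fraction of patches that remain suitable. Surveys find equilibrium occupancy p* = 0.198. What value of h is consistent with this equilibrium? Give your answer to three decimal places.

0.952

At equilibrium c(h−p*) = e, so h = p* + e/c.
h = 0.198 + 0.878/1.164 = 0.198 + 0.7543 = 0.9523.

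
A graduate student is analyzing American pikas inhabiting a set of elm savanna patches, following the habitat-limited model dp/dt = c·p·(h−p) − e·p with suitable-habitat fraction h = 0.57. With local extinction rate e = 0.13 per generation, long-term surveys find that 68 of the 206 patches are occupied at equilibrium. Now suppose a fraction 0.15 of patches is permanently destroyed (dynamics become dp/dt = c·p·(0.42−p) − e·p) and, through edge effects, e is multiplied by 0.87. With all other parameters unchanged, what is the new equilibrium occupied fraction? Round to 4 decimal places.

0.2113

Observed p* = 68/206 = 0.33010.
Balance c(h−p*) = e gives c = e/(0.57 − 0.33010) = 0.13/0.23990 = 0.54189.
New p* = 0.42 − e/c = 0.42 − 0.11310/0.54189 = 0.21129.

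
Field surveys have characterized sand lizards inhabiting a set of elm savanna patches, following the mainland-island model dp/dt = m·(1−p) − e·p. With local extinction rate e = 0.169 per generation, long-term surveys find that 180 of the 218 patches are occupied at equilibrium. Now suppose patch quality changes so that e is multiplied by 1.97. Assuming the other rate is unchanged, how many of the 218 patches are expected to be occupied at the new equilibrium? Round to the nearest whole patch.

154

Observed p* = 180/218 = 0.82569.
Balance m(1−p*) = e·p* gives m = e·p*/(1−p*) = 0.169×0.82569/0.17431 = 0.80054.
New p* = m/(m+e) = 0.80054/(0.80054+0.33293) = 0.70627.
Expected occupied = 218 × 0.70627 = 153.97 ≈ 154.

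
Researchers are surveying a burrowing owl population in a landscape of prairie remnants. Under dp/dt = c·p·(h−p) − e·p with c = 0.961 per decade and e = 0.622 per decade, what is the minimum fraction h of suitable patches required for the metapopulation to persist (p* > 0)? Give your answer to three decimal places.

0.647

p* = h − e/c is positive only when h > e/c.
h_min = e/c = 0.622/0.961 = 0.6472.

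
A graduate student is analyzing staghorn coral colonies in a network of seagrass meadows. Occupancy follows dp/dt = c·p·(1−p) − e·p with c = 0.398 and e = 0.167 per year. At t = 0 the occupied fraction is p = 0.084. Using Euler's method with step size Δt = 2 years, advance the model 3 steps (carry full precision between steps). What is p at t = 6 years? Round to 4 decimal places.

0.2140

Update rule: p ← p + [c·p·(1−p) − e·p]·Δt with Δt = 2.
t = 2: p = 0.08400 + (+0.03319) = 0.11719
t = 4: p = 0.11719 + (+0.04321) = 0.16040
t = 6: p = 0.16040 + (+0.05363) = 0.21403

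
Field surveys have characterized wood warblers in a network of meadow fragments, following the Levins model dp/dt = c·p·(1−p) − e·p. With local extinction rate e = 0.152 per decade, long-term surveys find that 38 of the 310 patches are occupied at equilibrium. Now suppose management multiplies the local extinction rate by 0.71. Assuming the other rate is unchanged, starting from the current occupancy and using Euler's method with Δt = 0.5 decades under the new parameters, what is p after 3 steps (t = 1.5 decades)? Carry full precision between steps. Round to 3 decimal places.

0.131

Observed p* = 38/310 = 0.12258.
Balance c(1−p*) = e gives c = e/(1 − 0.12258) = 0.152/0.87742 = 0.17324.
Starting from p₀ = 0.12258; update p ← p + (dp/dt)·Δt with the new parameters.
  1  |  dp/dt·Δt = +0.002702  |  p_1 = 0.125282
  2  |  dp/dt·Δt = +0.002732  |  p_2 = 0.128014
  3  |  dp/dt·Δt = +0.002761  |  p_3 = 0.130775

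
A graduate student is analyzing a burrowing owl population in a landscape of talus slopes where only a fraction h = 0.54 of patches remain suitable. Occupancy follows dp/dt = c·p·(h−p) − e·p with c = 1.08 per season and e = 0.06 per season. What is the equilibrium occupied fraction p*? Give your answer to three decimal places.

Setting dp/dt = 0 and dividing by p* gives c·(h−p*) = e.
So p* = h − e/c = 0.54 − 0.06/1.08 = 0.54 − 0.0556 = 0.4844.

0.484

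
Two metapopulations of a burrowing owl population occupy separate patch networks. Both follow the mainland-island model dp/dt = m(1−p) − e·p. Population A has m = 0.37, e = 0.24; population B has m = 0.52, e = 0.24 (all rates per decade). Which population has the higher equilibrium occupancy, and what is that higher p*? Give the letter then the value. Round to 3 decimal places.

A: p*_A = m/(m+e) = 0.37/0.6100 = 0.6066.
B: p*_B = 0.52/0.7600 = 0.6842.
B is higher at 0.6842.

B, 0.684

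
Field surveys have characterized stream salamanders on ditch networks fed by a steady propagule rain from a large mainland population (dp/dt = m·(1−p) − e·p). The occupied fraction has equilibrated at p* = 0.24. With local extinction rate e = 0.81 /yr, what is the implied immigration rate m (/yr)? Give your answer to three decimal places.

At equilibrium m(1−p*) = e·p*, so m = e·p*/(1−p*).
m = 0.81 × 0.24 / 0.7600 = 0.1944/0.7600 = 0.2558.

0.256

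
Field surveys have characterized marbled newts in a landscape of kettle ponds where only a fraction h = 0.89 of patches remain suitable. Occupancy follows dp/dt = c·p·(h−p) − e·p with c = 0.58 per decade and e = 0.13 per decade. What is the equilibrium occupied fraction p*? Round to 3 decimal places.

0.666

Setting dp/dt = 0 and dividing by p* gives c·(h−p*) = e.
So p* = h − e/c = 0.89 − 0.13/0.58 = 0.89 − 0.2241 = 0.6659.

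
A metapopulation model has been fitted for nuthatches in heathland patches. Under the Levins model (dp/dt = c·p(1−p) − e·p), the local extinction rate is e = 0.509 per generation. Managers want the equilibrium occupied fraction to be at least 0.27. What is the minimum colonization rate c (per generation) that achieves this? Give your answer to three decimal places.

0.697

p* = 1 − e/c ≥ 0.27 requires e/c ≤ 0.7300, i.e. c ≥ e/0.7300.
c_min = 0.509/0.7300 = 0.6973.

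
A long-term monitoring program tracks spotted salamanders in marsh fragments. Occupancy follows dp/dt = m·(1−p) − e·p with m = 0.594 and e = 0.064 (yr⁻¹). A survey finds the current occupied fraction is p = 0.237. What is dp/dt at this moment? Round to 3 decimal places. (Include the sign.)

0.438

Colonization term: m·(1−p) = 0.594×0.7630 = 0.45322.
Extinction term: e·p = 0.01517.
dp/dt = 0.45322 − 0.01517 = 0.43805.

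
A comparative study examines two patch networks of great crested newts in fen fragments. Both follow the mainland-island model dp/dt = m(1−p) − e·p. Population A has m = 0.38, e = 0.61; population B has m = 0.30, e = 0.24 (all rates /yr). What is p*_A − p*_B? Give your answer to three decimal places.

A: p*_A = m/(m+e) = 0.38/0.9900 = 0.3838.
B: p*_B = 0.30/0.5400 = 0.5556.
p*_A − p*_B = 0.3838 − 0.5556 = -0.1717.

-0.172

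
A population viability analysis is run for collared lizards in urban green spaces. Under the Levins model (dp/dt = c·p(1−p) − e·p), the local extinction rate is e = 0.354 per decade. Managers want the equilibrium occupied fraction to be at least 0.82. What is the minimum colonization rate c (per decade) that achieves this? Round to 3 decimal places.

p* = 1 − e/c ≥ 0.82 requires e/c ≤ 0.1800, i.e. c ≥ e/0.1800.
c_min = 0.354/0.1800 = 1.9667.

1.967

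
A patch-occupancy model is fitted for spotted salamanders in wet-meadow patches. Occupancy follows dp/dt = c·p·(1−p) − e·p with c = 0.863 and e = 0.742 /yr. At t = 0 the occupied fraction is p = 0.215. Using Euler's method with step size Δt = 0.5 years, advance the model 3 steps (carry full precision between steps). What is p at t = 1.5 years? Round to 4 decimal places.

Update rule: p ← p + [c·p·(1−p) − e·p]·Δt with Δt = 0.5.
step 1: Δp = -0.00694, p = 0.20806
step 2: Δp = -0.00609, p = 0.20197
step 3: Δp = -0.00538, p = 0.19659

0.1966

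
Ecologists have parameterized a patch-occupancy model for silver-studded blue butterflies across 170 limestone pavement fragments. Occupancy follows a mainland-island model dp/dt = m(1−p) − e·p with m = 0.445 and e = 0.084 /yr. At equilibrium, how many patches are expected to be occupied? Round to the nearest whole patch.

p* = m/(m+e) = 0.445/0.5290 = 0.8412.
Expected occupied patches = N × p* = 170 × 0.8412 = 143.01 ≈ 143.

143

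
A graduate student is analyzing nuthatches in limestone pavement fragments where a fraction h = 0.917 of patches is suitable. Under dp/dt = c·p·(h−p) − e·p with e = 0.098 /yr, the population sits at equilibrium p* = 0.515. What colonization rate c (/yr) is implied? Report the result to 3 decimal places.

0.244

At equilibrium c(h−p*) = e, so c = e/(h−p*).
c = 0.098/(0.917 − 0.515) = 0.098/0.4020 = 0.2438.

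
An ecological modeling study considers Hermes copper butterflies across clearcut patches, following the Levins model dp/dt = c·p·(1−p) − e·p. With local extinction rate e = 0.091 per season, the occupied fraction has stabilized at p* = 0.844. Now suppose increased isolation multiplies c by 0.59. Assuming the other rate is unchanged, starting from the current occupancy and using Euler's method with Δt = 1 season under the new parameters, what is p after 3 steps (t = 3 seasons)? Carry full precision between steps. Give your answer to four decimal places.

0.7759

Balance c(1−p*) = e gives c = e/(1 − 0.84400) = 0.091/0.15600 = 0.58333.
Starting from p₀ = 0.84400; update p ← p + (dp/dt)·Δt with the new parameters.
step 1: Δp = -0.03149, p = 0.81251
step 2: Δp = -0.02151, p = 0.79100
step 3: Δp = -0.01508, p = 0.77592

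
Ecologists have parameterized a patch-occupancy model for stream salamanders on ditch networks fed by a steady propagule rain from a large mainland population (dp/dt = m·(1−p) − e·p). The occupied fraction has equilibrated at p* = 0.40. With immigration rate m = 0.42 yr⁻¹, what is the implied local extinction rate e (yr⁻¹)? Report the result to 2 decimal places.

At equilibrium m(1−p*) = e·p*, so e = m(1−p*)/p*.
e = 0.42 × 0.6000 / 0.40 = 0.6300.

0.63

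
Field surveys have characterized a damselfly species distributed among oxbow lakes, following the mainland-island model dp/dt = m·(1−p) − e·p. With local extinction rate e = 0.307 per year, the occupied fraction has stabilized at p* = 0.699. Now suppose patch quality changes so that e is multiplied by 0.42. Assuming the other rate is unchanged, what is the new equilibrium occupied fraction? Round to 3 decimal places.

Balance m(1−p*) = e·p* gives m = e·p*/(1−p*) = 0.307×0.69900/0.30100 = 0.71293.
New p* = m/(m+e) = 0.71293/(0.71293+0.12894) = 0.84684.

0.847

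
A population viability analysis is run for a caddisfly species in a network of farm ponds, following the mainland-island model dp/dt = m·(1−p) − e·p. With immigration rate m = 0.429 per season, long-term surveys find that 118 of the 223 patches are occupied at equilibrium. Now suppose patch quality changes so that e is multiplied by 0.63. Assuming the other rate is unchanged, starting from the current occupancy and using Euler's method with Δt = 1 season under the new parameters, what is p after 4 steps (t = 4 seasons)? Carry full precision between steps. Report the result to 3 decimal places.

0.639

Observed p* = 118/223 = 0.52915.
Balance m(1−p*) = e·p* gives e = m(1−p*)/p* = 0.429×0.47085/0.52915 = 0.38174.
Starting from p₀ = 0.52915; update p ← p + (dp/dt)·Δt with the new parameters.
  1  |  dp/dt·Δt = +0.074738  |  p_1 = 0.603886
  2  |  dp/dt·Δt = +0.024701  |  p_2 = 0.628588
  3  |  dp/dt·Δt = +0.008164  |  p_3 = 0.636752
  4  |  dp/dt·Δt = +0.002698  |  p_4 = 0.639450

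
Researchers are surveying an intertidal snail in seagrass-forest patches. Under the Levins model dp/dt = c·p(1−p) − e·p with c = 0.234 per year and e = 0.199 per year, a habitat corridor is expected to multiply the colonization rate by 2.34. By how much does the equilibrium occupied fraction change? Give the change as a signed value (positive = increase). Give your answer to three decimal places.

0.487

Before: p* = 1 − 0.199/0.234 = 0.1496.
After the change, c = 0.54756, e = 0.199, so p* = 1 − 0.199/0.54756 = 0.6366.
Δp* = 0.6366 − 0.1496 = +0.4870.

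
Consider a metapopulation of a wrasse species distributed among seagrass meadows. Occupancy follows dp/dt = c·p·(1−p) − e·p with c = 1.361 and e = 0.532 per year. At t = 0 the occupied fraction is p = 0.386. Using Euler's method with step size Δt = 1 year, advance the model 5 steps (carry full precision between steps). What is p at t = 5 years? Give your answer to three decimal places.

0.609

Update rule: p ← p + [c·p·(1−p) − e·p]·Δt with Δt = 1.
step 1: Δp = +0.11721, p = 0.50321
step 2: Δp = +0.07253, p = 0.57574
step 3: Δp = +0.02615, p = 0.60189
step 4: Δp = +0.00592, p = 0.60780
step 5: Δp = +0.00108, p = 0.60889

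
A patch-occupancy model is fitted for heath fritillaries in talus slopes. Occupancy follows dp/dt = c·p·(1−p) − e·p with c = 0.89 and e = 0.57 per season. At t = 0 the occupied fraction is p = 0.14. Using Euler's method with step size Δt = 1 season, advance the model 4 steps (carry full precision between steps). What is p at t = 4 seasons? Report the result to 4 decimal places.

0.2515

Update rule: p ← p + [c·p·(1−p) − e·p]·Δt with Δt = 1.
  1  |  dp/dt·Δt = +0.027356  |  p_1 = 0.167356
  2  |  dp/dt·Δt = +0.028627  |  p_2 = 0.195983
  3  |  dp/dt·Δt = +0.028530  |  p_3 = 0.224513
  4  |  dp/dt·Δt = +0.026983  |  p_4 = 0.251496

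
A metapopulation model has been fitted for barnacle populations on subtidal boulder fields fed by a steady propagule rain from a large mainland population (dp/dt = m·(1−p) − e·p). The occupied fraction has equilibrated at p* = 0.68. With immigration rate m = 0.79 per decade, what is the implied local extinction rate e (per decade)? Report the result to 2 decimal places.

At equilibrium m(1−p*) = e·p*, so e = m(1−p*)/p*.
e = 0.79 × 0.3200 / 0.68 = 0.3718.

0.37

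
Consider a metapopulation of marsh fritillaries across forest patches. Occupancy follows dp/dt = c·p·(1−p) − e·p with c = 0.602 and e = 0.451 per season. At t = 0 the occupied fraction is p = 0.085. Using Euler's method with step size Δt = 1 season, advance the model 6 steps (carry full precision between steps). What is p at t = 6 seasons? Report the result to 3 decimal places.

0.140

Update rule: p ← p + [c·p·(1−p) − e·p]·Δt with Δt = 1.
t = 1: p = 0.08500 + (+0.00849) = 0.09349
t = 2: p = 0.09349 + (+0.00886) = 0.10234
t = 3: p = 0.10234 + (+0.00915) = 0.11149
t = 4: p = 0.11149 + (+0.00935) = 0.12084
t = 5: p = 0.12084 + (+0.00946) = 0.13030
t = 6: p = 0.13030 + (+0.00945) = 0.13975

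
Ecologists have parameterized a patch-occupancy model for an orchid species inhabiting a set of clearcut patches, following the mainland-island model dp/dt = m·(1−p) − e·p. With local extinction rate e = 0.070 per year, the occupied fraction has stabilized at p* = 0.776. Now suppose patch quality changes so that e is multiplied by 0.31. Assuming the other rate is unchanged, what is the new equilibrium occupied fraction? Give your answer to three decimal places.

Balance m(1−p*) = e·p* gives m = e·p*/(1−p*) = 0.070×0.77600/0.22400 = 0.24250.
New p* = m/(m+e) = 0.24250/(0.24250+0.02170) = 0.91787.

0.918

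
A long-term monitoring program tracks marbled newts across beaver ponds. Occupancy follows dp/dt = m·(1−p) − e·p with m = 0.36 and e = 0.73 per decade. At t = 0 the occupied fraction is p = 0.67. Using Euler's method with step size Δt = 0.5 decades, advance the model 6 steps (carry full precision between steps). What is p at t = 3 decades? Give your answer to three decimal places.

Update rule: p ← p + [m·(1−p) − e·p]·Δt with Δt = 0.5.
  1  |  dp/dt·Δt = -0.185150  |  p_1 = 0.484850
  2  |  dp/dt·Δt = -0.084243  |  p_2 = 0.400607
  3  |  dp/dt·Δt = -0.038331  |  p_3 = 0.362276
  4  |  dp/dt·Δt = -0.017440  |  p_4 = 0.344836
  5  |  dp/dt·Δt = -0.007935  |  p_5 = 0.336900
  6  |  dp/dt·Δt = -0.003611  |  p_6 = 0.333290

0.333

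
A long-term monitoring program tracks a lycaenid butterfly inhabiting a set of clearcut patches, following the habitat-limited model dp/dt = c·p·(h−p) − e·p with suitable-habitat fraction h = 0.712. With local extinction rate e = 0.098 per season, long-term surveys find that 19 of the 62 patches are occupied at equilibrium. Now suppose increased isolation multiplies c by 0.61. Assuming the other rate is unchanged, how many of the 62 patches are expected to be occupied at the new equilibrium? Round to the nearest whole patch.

3

Observed p* = 19/62 = 0.30645.
Balance c(h−p*) = e gives c = e/(0.712 − 0.30645) = 0.098/0.40555 = 0.24165.
New p* = 0.712 − e/c = 0.712 − 0.09800/0.14741 = 0.04719.
Expected occupied = 62 × 0.04719 = 2.93 ≈ 3.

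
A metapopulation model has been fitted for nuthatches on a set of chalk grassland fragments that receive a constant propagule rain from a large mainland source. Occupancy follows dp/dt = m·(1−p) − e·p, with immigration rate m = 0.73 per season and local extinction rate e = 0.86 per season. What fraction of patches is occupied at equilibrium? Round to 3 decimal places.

Setting dp/dt = 0: m − m·p* = e·p*, so m = (m+e)·p*.
p* = m/(m+e) = 0.73/(0.73+0.86) = 0.73/1.5900 = 0.4591.

0.459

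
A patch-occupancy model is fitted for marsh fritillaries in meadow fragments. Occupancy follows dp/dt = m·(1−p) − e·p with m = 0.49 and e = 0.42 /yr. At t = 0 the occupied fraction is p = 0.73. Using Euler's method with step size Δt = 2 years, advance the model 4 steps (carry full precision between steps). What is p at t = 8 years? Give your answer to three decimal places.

Update rule: p ← p + [m·(1−p) − e·p]·Δt with Δt = 2.
p: 0.73000 → 0.38140  (Δp = -0.34860)
p: 0.38140 → 0.66725  (Δp = +0.28585)
p: 0.66725 → 0.43285  (Δp = -0.23440)
p: 0.43285 → 0.62506  (Δp = +0.19221)

0.625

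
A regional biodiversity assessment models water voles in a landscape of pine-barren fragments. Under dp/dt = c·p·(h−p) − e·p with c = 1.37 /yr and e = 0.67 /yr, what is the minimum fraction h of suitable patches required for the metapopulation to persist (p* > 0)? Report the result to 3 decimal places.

p* = h − e/c is positive only when h > e/c.
h_min = e/c = 0.67/1.37 = 0.4891.

0.489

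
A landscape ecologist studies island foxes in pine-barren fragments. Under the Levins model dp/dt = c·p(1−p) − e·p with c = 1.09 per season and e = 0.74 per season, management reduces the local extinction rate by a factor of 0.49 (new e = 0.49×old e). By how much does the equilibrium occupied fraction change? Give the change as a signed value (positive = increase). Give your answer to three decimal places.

Before: p* = 1 − 0.74/1.09 = 0.3211.
After the change, c = 1.09, e = 0.3626, so p* = 1 − 0.3626/1.09 = 0.6673.
Δp* = 0.6673 − 0.3211 = +0.3462.

0.346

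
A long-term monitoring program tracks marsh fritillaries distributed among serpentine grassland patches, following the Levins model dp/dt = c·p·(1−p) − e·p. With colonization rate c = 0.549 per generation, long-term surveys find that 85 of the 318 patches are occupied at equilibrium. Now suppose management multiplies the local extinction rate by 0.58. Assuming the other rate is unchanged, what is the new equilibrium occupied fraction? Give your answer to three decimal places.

Observed p* = 85/318 = 0.26730.
Balance c(1−p*) = e gives e = 0.549×(1 − 0.26730) = 0.40225.
New p* = 1 − e/c = 1 − 0.23330/0.54900 = 0.57505.

0.575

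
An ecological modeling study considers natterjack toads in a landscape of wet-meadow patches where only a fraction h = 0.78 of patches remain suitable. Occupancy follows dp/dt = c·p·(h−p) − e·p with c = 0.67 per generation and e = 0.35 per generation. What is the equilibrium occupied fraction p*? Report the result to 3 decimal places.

0.258

Setting dp/dt = 0 and dividing by p* gives c·(h−p*) = e.
So p* = h − e/c = 0.78 − 0.35/0.67 = 0.78 − 0.5224 = 0.2576.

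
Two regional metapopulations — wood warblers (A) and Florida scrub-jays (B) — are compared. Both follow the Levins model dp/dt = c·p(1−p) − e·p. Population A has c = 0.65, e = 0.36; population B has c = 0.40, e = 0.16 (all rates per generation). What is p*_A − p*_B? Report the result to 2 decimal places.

A: p*_A = 1 − 0.36/0.65 = 0.4462.
B: p*_B = 1 − 0.16/0.40 = 0.6000.
p*_A − p*_B = 0.4462 − 0.6000 = -0.1538.

-0.15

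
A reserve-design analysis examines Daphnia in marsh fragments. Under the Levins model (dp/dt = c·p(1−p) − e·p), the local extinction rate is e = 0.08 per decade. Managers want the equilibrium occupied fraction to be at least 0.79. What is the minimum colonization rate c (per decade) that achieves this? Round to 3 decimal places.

0.381

p* = 1 − e/c ≥ 0.79 requires e/c ≤ 0.2100, i.e. c ≥ e/0.2100.
c_min = 0.08/0.2100 = 0.3810.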